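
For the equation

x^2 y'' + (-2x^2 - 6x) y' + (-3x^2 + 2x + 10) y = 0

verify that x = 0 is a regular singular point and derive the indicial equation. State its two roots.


Divide by x^2 to reach normal form y'' + P_1(x) y' + P_2(x) y = 0 with P_1(x) = -2 - 6/x and P_2(x) = -3 + 2/x + 10/x^2.
x = 0 is a singular point because the y'-coefficient -2 - 6/x has a pole at x = 0 and the y-coefficient -3 + 2/x + 10/x^2 has a pole at x = 0.
It is a regular singular point because x P_1(x) = p(x) = -2x - 6 and x^2 P_2(x) = q(x) = -3x^2 + 2x + 10 are polynomials, hence analytic at x = 0.
p(0) = -6,  q(0) = 10.
Indicial equation: r(r-1) + p(0) r + q(0) = 0, i.e. r^2 + (p(0) - 1) r + q(0) = 0, i.e. r^2 - 7 r + 10 = 0.
Discriminant: (-7)^2 - 4(10) = 9, so r = (7 ± 3)/2.
Solving: r_1 = 5, r_2 = 2.

indicial: r^2 - 7 r + 10 = 0; roots r_1 = 5, r_2 = 2


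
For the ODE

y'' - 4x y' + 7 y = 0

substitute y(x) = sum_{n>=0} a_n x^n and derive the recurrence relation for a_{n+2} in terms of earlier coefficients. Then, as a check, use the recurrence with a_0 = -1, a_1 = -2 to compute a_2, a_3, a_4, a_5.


Substitute y = sum_n a_n x^n.
y''(x) has coefficient (n+2)(n+1) a_{n+2} at x^n;
-4 x y'(x) has coefficient -4 n a_n at x^n (shift);
7 y(x) has coefficient 7 a_n at x^n.
Matching x^n: (n+2)(n+1) a_{n+2} + (-4n + 7) a_n = 0.
Thus a_{n+2} = (4n - 7) / ((n+1)(n+2)) * a_n.

Check with a_0 = -1, a_1 = -2 (apply the recurrence for n = 0, 1, 2, 3): a_0 = -1, a_1 = -2, a_2 = 7/2, a_3 = 1, a_4 = 7/24, a_5 = 1/4.

a_(n+2) = (4n - 7) / ((n+1)(n+2)) * a_n; check: a_0 = -1, a_1 = -2, a_2 = 7/2, a_3 = 1, a_4 = 7/24, a_5 = 1/4


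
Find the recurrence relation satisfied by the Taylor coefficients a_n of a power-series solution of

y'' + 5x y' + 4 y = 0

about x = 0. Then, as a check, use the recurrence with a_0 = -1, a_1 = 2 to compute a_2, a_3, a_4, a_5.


Substitute y = sum_n a_n x^n.
y''(x) has coefficient (n+2)(n+1) a_{n+2} at x^n;
5 x y'(x) has coefficient 5 n a_n at x^n (shift);
4 y(x) has coefficient 4 a_n at x^n.
Matching x^n: (n+2)(n+1) a_{n+2} + (5n + 4) a_n = 0.
Thus a_{n+2} = (-5n - 4) / ((n+1)(n+2)) * a_n.

Check with a_0 = -1, a_1 = 2 (apply the recurrence for n = 0, 1, 2, 3): a_0 = -1, a_1 = 2, a_2 = 2, a_3 = -3, a_4 = -7/3, a_5 = 57/20.

a_(n+2) = (-5n - 4) / ((n+1)(n+2)) * a_n; check: a_0 = -1, a_1 = 2, a_2 = 2, a_3 = -3, a_4 = -7/3, a_5 = 57/20


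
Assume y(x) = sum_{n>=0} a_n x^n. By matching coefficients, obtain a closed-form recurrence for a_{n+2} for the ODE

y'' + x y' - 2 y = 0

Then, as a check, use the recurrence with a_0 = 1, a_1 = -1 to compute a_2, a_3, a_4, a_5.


Substitute y = sum_n a_n x^n.
y''(x) has coefficient (n+2)(n+1) a_{n+2} at x^n;
x y'(x) has coefficient n a_n at x^n (shift);
-2 y(x) has coefficient -2 a_n at x^n.
Matching x^n: (n+2)(n+1) a_{n+2} + (n - 2) a_n = 0.
Thus a_{n+2} = (-n + 2) / ((n+1)(n+2)) * a_n.

Check with a_0 = 1, a_1 = -1 (apply the recurrence for n = 0, 1, 2, 3): a_0 = 1, a_1 = -1, a_2 = 1, a_3 = -1/6, a_4 = 0, a_5 = 1/120.

a_(n+2) = (-n + 2) / ((n+1)(n+2)) * a_n; check: a_0 = 1, a_1 = -1, a_2 = 1, a_3 = -1/6, a_4 = 0, a_5 = 1/120


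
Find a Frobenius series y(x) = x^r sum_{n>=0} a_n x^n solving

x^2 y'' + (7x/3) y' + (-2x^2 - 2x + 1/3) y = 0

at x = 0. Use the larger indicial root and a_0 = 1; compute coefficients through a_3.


Write in Frobenius form y'' + (p(x)/x) y' + (q(x)/x^2) y = 0:
  p(x) = 7/3,  q(x) = -2x^2 - 2x + 1/3.
Indicial equation: r(r-1) + (7/3) r + (1/3) = 0 -> roots r_1 = -1/3, r_2 = -1.
Take r = r_1 = -1/3. Let y(x) = x^r sum_{n>=0} a_n x^n with a_0 = 1.
Substitute y = x^r sum a_n x^n and match x^{r+n}. The recurrence is
  D(n) a_n - 2 a_{n-1} - 2 a_{n-2} = 0,  where D(n) = (r+n)(r+n-1) + (7/3)(r+n) + (1/3).
  a_n = [2 a_{n-1} + 2 a_{n-2}] / D(n).
Since the indicial polynomial factors as (r - r_1)(r - r_2), D(n) = (r_1 + n - r_1)(r_1 + n - r_2) = n(n + 2/3).
Evaluating step by step (a_0 = 1):
  n = 1: D(1) = 1(1 + 2/3) = 5/3; numerator = 2(1) = 2; a_1 = (2)/(5/3) = 6/5
  n = 2: D(2) = 2(2 + 2/3) = 16/3; numerator = 2(6/5) + 2(1) = 22/5; a_2 = (22/5)/(16/3) = 33/40
  n = 3: D(3) = 3(3 + 2/3) = 11; numerator = 2(33/40) + 2(6/5) = 81/20; a_3 = (81/20)/(11) = 81/220

r = -1/3; a_0 = 1; a_1 = 6/5; a_2 = 33/40; a_3 = 81/220


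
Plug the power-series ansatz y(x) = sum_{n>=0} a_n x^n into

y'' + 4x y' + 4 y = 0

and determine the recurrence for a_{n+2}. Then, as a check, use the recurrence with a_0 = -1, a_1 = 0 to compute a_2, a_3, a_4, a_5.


Substitute y = sum_n a_n x^n.
y''(x) has coefficient (n+2)(n+1) a_{n+2} at x^n;
4 x y'(x) has coefficient 4 n a_n at x^n (shift);
4 y(x) has coefficient 4 a_n at x^n.
Matching x^n: (n+2)(n+1) a_{n+2} + (4n + 4) a_n = 0.
Thus a_{n+2} = (-4n - 4) / ((n+1)(n+2)) * a_n.

Check with a_0 = -1, a_1 = 0 (apply the recurrence for n = 0, 1, 2, 3): a_0 = -1, a_1 = 0, a_2 = 2, a_3 = 0, a_4 = -2, a_5 = 0.

a_(n+2) = (-4n - 4) / ((n+1)(n+2)) * a_n; check: a_0 = -1, a_1 = 0, a_2 = 2, a_3 = 0, a_4 = -2, a_5 = 0


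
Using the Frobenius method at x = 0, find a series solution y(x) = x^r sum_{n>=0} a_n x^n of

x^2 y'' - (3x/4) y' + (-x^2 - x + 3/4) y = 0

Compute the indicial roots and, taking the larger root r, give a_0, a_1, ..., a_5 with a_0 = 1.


Write in Frobenius form y'' + (p(x)/x) y' + (q(x)/x^2) y = 0:
  p(x) = -3/4,  q(x) = -x^2 - x + 3/4.
Indicial equation: r(r-1) + (-3/4) r + (3/4) = 0 -> roots r_1 = 1, r_2 = 3/4.
Take r = r_1 = 1. Let y(x) = x^r sum_{n>=0} a_n x^n with a_0 = 1.
Substitute y = x^r sum a_n x^n and match x^{r+n}. The recurrence is
  D(n) a_n - 1 a_{n-1} - 1 a_{n-2} = 0,  where D(n) = (r+n)(r+n-1) + (-3/4)(r+n) + (3/4).
  a_n = [1 a_{n-1} + 1 a_{n-2}] / D(n).
Since the indicial polynomial factors as (r - r_1)(r - r_2), D(n) = (r_1 + n - r_1)(r_1 + n - r_2) = n(n + 1/4).
Evaluating step by step (a_0 = 1):
  n = 1: D(1) = 1(1 + 1/4) = 5/4; numerator = 1(1) = 1; a_1 = (1)/(5/4) = 4/5
  n = 2: D(2) = 2(2 + 1/4) = 9/2; numerator = 1(4/5) + 1(1) = 9/5; a_2 = (9/5)/(9/2) = 2/5
  n = 3: D(3) = 3(3 + 1/4) = 39/4; numerator = 1(2/5) + 1(4/5) = 6/5; a_3 = (6/5)/(39/4) = 8/65
  n = 4: D(4) = 4(4 + 1/4) = 17; numerator = 1(8/65) + 1(2/5) = 34/65; a_4 = (34/65)/(17) = 2/65
  n = 5: D(5) = 5(5 + 1/4) = 105/4; numerator = 1(2/65) + 1(8/65) = 2/13; a_5 = (2/13)/(105/4) = 8/1365

r = 1; a_0 = 1; a_1 = 4/5; a_2 = 2/5; a_3 = 8/65; a_4 = 2/65; a_5 = 8/1365


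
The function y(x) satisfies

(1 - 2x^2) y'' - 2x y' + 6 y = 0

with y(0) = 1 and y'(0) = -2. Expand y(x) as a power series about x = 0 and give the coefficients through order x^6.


Ansatz: y(x) = sum_{n>=0} a_n x^n, so y'(x) = sum_{n>=1} n a_n x^(n-1) and y''(x) = sum_{n>=2} n(n-1) a_n x^(n-2).
Substitute into P(x) y'' + Q(x) y' + R(x) y = 0 with P(x) = 1 - 2x^2, Q(x) = -2x, R(x) = 6, and match powers of x.
Initial conditions: a_0 = 1, a_1 = -2.
Setting the coefficient of each power of x to zero and solving order by order (substituting the coefficients already found):
  x^0: 2 a_2 + 6 a_0 = 0  ->  2 a_2 = -6 a_0 = -6  ->  a_2 = -3
  x^1: 6 a_3 + 4 a_1 = 0  ->  6 a_3 = -4 a_1 = 8  ->  a_3 = 4/3
  x^2: 12 a_4 - 2 a_2 = 0  ->  12 a_4 = 2 a_2 = -6  ->  a_4 = -1/2
  x^3: 20 a_5 - 12 a_3 = 0  ->  20 a_5 = 12 a_3 = 16  ->  a_5 = 4/5
  x^4: 30 a_6 - 26 a_4 = 0  ->  30 a_6 = 26 a_4 = -13  ->  a_6 = -13/30
Truncated series: y(x) = 1 - 2 x - 3 x^2 + (4/3) x^3 - (1/2) x^4 + (4/5) x^5 - (13/30) x^6 + O(x^7).

a_0 = 1; a_1 = -2; a_2 = -3; a_3 = 4/3; a_4 = -1/2; a_5 = 4/5; a_6 = -13/30


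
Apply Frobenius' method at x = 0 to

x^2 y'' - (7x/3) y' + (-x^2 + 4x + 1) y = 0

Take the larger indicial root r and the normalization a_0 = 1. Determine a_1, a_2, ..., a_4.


Write in Frobenius form y'' + (p(x)/x) y' + (q(x)/x^2) y = 0:
  p(x) = -7/3,  q(x) = -x^2 + 4x + 1.
Indicial equation: r(r-1) + (-7/3) r + (1) = 0 -> roots r_1 = 3, r_2 = 1/3.
Take r = r_1 = 3. Let y(x) = x^r sum_{n>=0} a_n x^n with a_0 = 1.
Substitute y = x^r sum a_n x^n and match x^{r+n}. The recurrence is
  D(n) a_n + 4 a_{n-1} - 1 a_{n-2} = 0,  where D(n) = (r+n)(r+n-1) + (-7/3)(r+n) + (1).
  a_n = [-4 a_{n-1} + 1 a_{n-2}] / D(n).
Since the indicial polynomial factors as (r - r_1)(r - r_2), D(n) = (r_1 + n - r_1)(r_1 + n - r_2) = n(n + 8/3).
Evaluating step by step (a_0 = 1):
  n = 1: D(1) = 1(1 + 8/3) = 11/3; numerator = -4(1) = -4; a_1 = (-4)/(11/3) = -12/11
  n = 2: D(2) = 2(2 + 8/3) = 28/3; numerator = -4(-12/11) + 1(1) = 59/11; a_2 = (59/11)/(28/3) = 177/308
  n = 3: D(3) = 3(3 + 8/3) = 17; numerator = -4(177/308) + 1(-12/11) = -261/77; a_3 = (-261/77)/(17) = -261/1309
  n = 4: D(4) = 4(4 + 8/3) = 80/3; numerator = -4(-261/1309) + 1(177/308) = 7185/5236; a_4 = (7185/5236)/(80/3) = 4311/83776

r = 3; a_0 = 1; a_1 = -12/11; a_2 = 177/308; a_3 = -261/1309; a_4 = 4311/83776


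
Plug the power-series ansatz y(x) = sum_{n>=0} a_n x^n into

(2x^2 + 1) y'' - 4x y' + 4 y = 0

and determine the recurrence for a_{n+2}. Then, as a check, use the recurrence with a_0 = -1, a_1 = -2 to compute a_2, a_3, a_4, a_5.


Substitute y = sum_n a_n x^n.
(1 + 2 x^2) y'' contributes (n+2)(n+1) a_{n+2} + 2 n(n-1) a_n at x^n.
-4 x y'(x) contributes -4 n a_n at x^n.
4 y(x) contributes 4 a_n at x^n.
Matching x^n: (n+2)(n+1) a_{n+2} + (2 n(n-1) - 4 n + 4) a_n = 0.
Thus a_{n+2} = (-2 n(n-1) + 4 n - 4) / ((n+1)(n+2)) * a_n.

Check with a_0 = -1, a_1 = -2 (apply the recurrence for n = 0, 1, 2, 3): a_0 = -1, a_1 = -2, a_2 = 2, a_3 = 0, a_4 = 0, a_5 = 0.

a_(n+2) = (-2 n(n-1) + 4 n - 4) / ((n+1)(n+2)) * a_n; check: a_0 = -1, a_1 = -2, a_2 = 2, a_3 = 0, a_4 = 0, a_5 = 0


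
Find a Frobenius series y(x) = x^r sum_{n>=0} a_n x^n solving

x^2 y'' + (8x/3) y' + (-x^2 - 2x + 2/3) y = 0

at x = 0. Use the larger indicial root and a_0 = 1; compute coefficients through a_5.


Write in Frobenius form y'' + (p(x)/x) y' + (q(x)/x^2) y = 0:
  p(x) = 8/3,  q(x) = -x^2 - 2x + 2/3.
Indicial equation: r(r-1) + (8/3) r + (2/3) = 0 -> roots r_1 = -2/3, r_2 = -1.
Take r = r_1 = -2/3. Let y(x) = x^r sum_{n>=0} a_n x^n with a_0 = 1.
Substitute y = x^r sum a_n x^n and match x^{r+n}. The recurrence is
  D(n) a_n - 2 a_{n-1} - 1 a_{n-2} = 0,  where D(n) = (r+n)(r+n-1) + (8/3)(r+n) + (2/3).
  a_n = [2 a_{n-1} + 1 a_{n-2}] / D(n).
Since the indicial polynomial factors as (r - r_1)(r - r_2), D(n) = (r_1 + n - r_1)(r_1 + n - r_2) = n(n + 1/3).
Evaluating step by step (a_0 = 1):
  n = 1: D(1) = 1(1 + 1/3) = 4/3; numerator = 2(1) = 2; a_1 = (2)/(4/3) = 3/2
  n = 2: D(2) = 2(2 + 1/3) = 14/3; numerator = 2(3/2) + 1(1) = 4; a_2 = (4)/(14/3) = 6/7
  n = 3: D(3) = 3(3 + 1/3) = 10; numerator = 2(6/7) + 1(3/2) = 45/14; a_3 = (45/14)/(10) = 9/28
  n = 4: D(4) = 4(4 + 1/3) = 52/3; numerator = 2(9/28) + 1(6/7) = 3/2; a_4 = (3/2)/(52/3) = 9/104
  n = 5: D(5) = 5(5 + 1/3) = 80/3; numerator = 2(9/104) + 1(9/28) = 45/91; a_5 = (45/91)/(80/3) = 27/1456

r = -2/3; a_0 = 1; a_1 = 3/2; a_2 = 6/7; a_3 = 9/28; a_4 = 9/104; a_5 = 27/1456


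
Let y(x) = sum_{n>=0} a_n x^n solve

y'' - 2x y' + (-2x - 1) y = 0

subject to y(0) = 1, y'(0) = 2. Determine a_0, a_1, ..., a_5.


Ansatz: y(x) = sum_{n>=0} a_n x^n, so y'(x) = sum_{n>=1} n a_n x^(n-1) and y''(x) = sum_{n>=2} n(n-1) a_n x^(n-2).
Substitute into P(x) y'' + Q(x) y' + R(x) y = 0 with P(x) = 1, Q(x) = -2x, R(x) = -2x - 1, and match powers of x.
Initial conditions: a_0 = 1, a_1 = 2.
Setting the coefficient of each power of x to zero and solving order by order (substituting the coefficients already found):
  x^0: 2 a_2 - a_0 = 0  ->  2 a_2 = a_0 = 1  ->  a_2 = 1/2
  x^1: 6 a_3 - 3 a_1 - 2 a_0 = 0  ->  6 a_3 = 3 a_1 + 2 a_0 = 8  ->  a_3 = 4/3
  x^2: 12 a_4 - 5 a_2 - 2 a_1 = 0  ->  12 a_4 = 5 a_2 + 2 a_1 = 13/2  ->  a_4 = 13/24
  x^3: 20 a_5 - 7 a_3 - 2 a_2 = 0  ->  20 a_5 = 7 a_3 + 2 a_2 = 31/3  ->  a_5 = 31/60
Truncated series: y(x) = 1 + 2 x + (1/2) x^2 + (4/3) x^3 + (13/24) x^4 + (31/60) x^5 + O(x^6).

a_0 = 1; a_1 = 2; a_2 = 1/2; a_3 = 4/3; a_4 = 13/24; a_5 = 31/60


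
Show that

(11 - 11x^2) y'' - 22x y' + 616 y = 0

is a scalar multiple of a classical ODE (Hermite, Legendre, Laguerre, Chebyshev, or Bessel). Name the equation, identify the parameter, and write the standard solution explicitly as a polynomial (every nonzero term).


All three coefficients share the factor 11; dividing through by 11 gives  (1 - x^2) y'' - 2x y' + 56 y = 0.
This matches the Legendre equation (1 - x^2) y'' - 2x y' + n(n+1) y = 0 (note the -2x y' term) with n(n+1) = 56, so n = 7; the polynomial solution is P_7(x).
With y = sum_k a_k x^k, matching x^k gives (k+2)(k+1) a_{k+2} = [k(k+1) - n(n+1)] a_k = (k - 7)(k + 8) a_k. The right side vanishes at k = 7, so the series with the parity of 7 terminates at degree 7.
Standard normalization (P_n(1) = 1): leading coefficient (2n)!/(2^n (n!)^2) = 87178291200/(128*25401600) = 429/16, so a_7 = 429/16. Work downward with a_k = (k+1)(k+2) a_{k+2} / ((k - 7)(k + 8)):
  a_5 = (6)(7)(429/16) / ((5 - 7)(5 + 8)) = (9009/8)/(-26) = -693/16
  a_3 = (4)(5)(-693/16) / ((3 - 7)(3 + 8)) = (-3465/4)/(-44) = 315/16
  a_1 = (2)(3)(315/16) / ((1 - 7)(1 + 8)) = (945/8)/(-54) = -35/16
Hence P_7(x) = 429 x^7/16 - 693 x^5/16 + 315 x^3/16 - 35 x/16.

P_7(x); series = 429 x^7/16 - 693 x^5/16 + 315 x^3/16 - 35 x/16


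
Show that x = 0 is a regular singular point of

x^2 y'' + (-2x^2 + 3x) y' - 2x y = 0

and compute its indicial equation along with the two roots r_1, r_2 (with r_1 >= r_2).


Divide by x^2 to reach normal form y'' + P_1(x) y' + P_2(x) y = 0 with P_1(x) = -2 + 3/x and P_2(x) = -2/x.
x = 0 is a singular point because the y'-coefficient -2 + 3/x has a pole at x = 0 and the y-coefficient -2/x has a pole at x = 0.
It is a regular singular point because x P_1(x) = p(x) = 3 - 2x and x^2 P_2(x) = q(x) = -2x are polynomials, hence analytic at x = 0.
p(0) = 3,  q(0) = 0.
Indicial equation: r(r-1) + p(0) r + q(0) = 0, i.e. r^2 + (p(0) - 1) r + q(0) = 0, i.e. r^2 + 2 r = 0.
Discriminant: (2)^2 - 4(0) = 4, so r = (-2 ± 2)/2.
Solving: r_1 = 0, r_2 = -2.

indicial: r^2 + 2 r = 0; roots r_1 = 0, r_2 = -2


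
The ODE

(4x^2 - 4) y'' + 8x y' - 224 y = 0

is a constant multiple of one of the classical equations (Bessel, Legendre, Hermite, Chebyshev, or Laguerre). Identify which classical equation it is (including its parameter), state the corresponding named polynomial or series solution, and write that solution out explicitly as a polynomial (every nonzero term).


All three coefficients share the factor -4; dividing through by -4 gives  (1 - x^2) y'' - 2x y' + 56 y = 0.
This matches the Legendre equation (1 - x^2) y'' - 2x y' + n(n+1) y = 0 (note the -2x y' term) with n(n+1) = 56, so n = 7; the polynomial solution is P_7(x).
With y = sum_k a_k x^k, matching x^k gives (k+2)(k+1) a_{k+2} = [k(k+1) - n(n+1)] a_k = (k - 7)(k + 8) a_k. The right side vanishes at k = 7, so the series with the parity of 7 terminates at degree 7.
Standard normalization (P_n(1) = 1): leading coefficient (2n)!/(2^n (n!)^2) = 87178291200/(128*25401600) = 429/16, so a_7 = 429/16. Work downward with a_k = (k+1)(k+2) a_{k+2} / ((k - 7)(k + 8)):
  a_5 = (6)(7)(429/16) / ((5 - 7)(5 + 8)) = (9009/8)/(-26) = -693/16
  a_3 = (4)(5)(-693/16) / ((3 - 7)(3 + 8)) = (-3465/4)/(-44) = 315/16
  a_1 = (2)(3)(315/16) / ((1 - 7)(1 + 8)) = (945/8)/(-54) = -35/16
Hence P_7(x) = 429 x^7/16 - 693 x^5/16 + 315 x^3/16 - 35 x/16.

P_7(x); series = 429 x^7/16 - 693 x^5/16 + 315 x^3/16 - 35 x/16


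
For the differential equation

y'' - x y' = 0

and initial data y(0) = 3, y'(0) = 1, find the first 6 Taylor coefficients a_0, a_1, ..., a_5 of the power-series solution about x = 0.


Ansatz: y(x) = sum_{n>=0} a_n x^n, so y'(x) = sum_{n>=1} n a_n x^(n-1) and y''(x) = sum_{n>=2} n(n-1) a_n x^(n-2).
Substitute into P(x) y'' + Q(x) y' + R(x) y = 0 with P(x) = 1, Q(x) = -x, R(x) = 0, and match powers of x.
Initial conditions: a_0 = 3, a_1 = 1.
Setting the coefficient of each power of x to zero and solving order by order (substituting the coefficients already found):
  x^0: 2 a_2 = 0  ->  a_2 = 0
  x^1: 6 a_3 - a_1 = 0  ->  6 a_3 = a_1 = 1  ->  a_3 = 1/6
  x^2: 12 a_4 - 2 a_2 = 0  ->  12 a_4 = 2 a_2 = 0  ->  a_4 = 0
  x^3: 20 a_5 - 3 a_3 = 0  ->  20 a_5 = 3 a_3 = 1/2  ->  a_5 = 1/40
Truncated series: y(x) = 3 + x + (1/6) x^3 + (1/40) x^5 + O(x^6).

a_0 = 3; a_1 = 1; a_2 = 0; a_3 = 1/6; a_4 = 0; a_5 = 1/40


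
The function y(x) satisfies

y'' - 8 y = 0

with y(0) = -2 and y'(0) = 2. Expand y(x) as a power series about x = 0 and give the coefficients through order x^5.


Ansatz: y(x) = sum_{n>=0} a_n x^n, so y'(x) = sum_{n>=1} n a_n x^(n-1) and y''(x) = sum_{n>=2} n(n-1) a_n x^(n-2).
Substitute into P(x) y'' + Q(x) y' + R(x) y = 0 with P(x) = 1, Q(x) = 0, R(x) = -8, and match powers of x.
Initial conditions: a_0 = -2, a_1 = 2.
Setting the coefficient of each power of x to zero and solving order by order (substituting the coefficients already found):
  x^0: 2 a_2 - 8 a_0 = 0  ->  2 a_2 = 8 a_0 = -16  ->  a_2 = -8
  x^1: 6 a_3 - 8 a_1 = 0  ->  6 a_3 = 8 a_1 = 16  ->  a_3 = 8/3
  x^2: 12 a_4 - 8 a_2 = 0  ->  12 a_4 = 8 a_2 = -64  ->  a_4 = -16/3
  x^3: 20 a_5 - 8 a_3 = 0  ->  20 a_5 = 8 a_3 = 64/3  ->  a_5 = 16/15
Truncated series: y(x) = -2 + 2 x - 8 x^2 + (8/3) x^3 - (16/3) x^4 + (16/15) x^5 + O(x^6).

a_0 = -2; a_1 = 2; a_2 = -8; a_3 = 8/3; a_4 = -16/3; a_5 = 16/15


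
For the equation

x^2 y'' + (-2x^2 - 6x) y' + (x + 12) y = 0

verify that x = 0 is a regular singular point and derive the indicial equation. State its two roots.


Divide by x^2 to reach normal form y'' + P_1(x) y' + P_2(x) y = 0 with P_1(x) = -2 - 6/x and P_2(x) = 1/x + 12/x^2.
x = 0 is a singular point because the y'-coefficient -2 - 6/x has a pole at x = 0 and the y-coefficient 1/x + 12/x^2 has a pole at x = 0.
It is a regular singular point because x P_1(x) = p(x) = -2x - 6 and x^2 P_2(x) = q(x) = x + 12 are polynomials, hence analytic at x = 0.
p(0) = -6,  q(0) = 12.
Indicial equation: r(r-1) + p(0) r + q(0) = 0, i.e. r^2 + (p(0) - 1) r + q(0) = 0, i.e. r^2 - 7 r + 12 = 0.
Discriminant: (-7)^2 - 4(12) = 1, so r = (7 ± 1)/2.
Solving: r_1 = 4, r_2 = 3.

indicial: r^2 - 7 r + 12 = 0; roots r_1 = 4, r_2 = 3


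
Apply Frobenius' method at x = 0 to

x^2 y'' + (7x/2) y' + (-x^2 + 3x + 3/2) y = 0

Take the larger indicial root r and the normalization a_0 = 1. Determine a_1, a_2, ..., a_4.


Write in Frobenius form y'' + (p(x)/x) y' + (q(x)/x^2) y = 0:
  p(x) = 7/2,  q(x) = -x^2 + 3x + 3/2.
Indicial equation: r(r-1) + (7/2) r + (3/2) = 0 -> roots r_1 = -1, r_2 = -3/2.
Take r = r_1 = -1. Let y(x) = x^r sum_{n>=0} a_n x^n with a_0 = 1.
Substitute y = x^r sum a_n x^n and match x^{r+n}. The recurrence is
  D(n) a_n + 3 a_{n-1} - 1 a_{n-2} = 0,  where D(n) = (r+n)(r+n-1) + (7/2)(r+n) + (3/2).
  a_n = [-3 a_{n-1} + 1 a_{n-2}] / D(n).
Since the indicial polynomial factors as (r - r_1)(r - r_2), D(n) = (r_1 + n - r_1)(r_1 + n - r_2) = n(n + 1/2).
Evaluating step by step (a_0 = 1):
  n = 1: D(1) = 1(1 + 1/2) = 3/2; numerator = -3(1) = -3; a_1 = (-3)/(3/2) = -2
  n = 2: D(2) = 2(2 + 1/2) = 5; numerator = -3(-2) + 1(1) = 7; a_2 = (7)/(5) = 7/5
  n = 3: D(3) = 3(3 + 1/2) = 21/2; numerator = -3(7/5) + 1(-2) = -31/5; a_3 = (-31/5)/(21/2) = -62/105
  n = 4: D(4) = 4(4 + 1/2) = 18; numerator = -3(-62/105) + 1(7/5) = 111/35; a_4 = (111/35)/(18) = 37/210

r = -1; a_0 = 1; a_1 = -2; a_2 = 7/5; a_3 = -62/105; a_4 = 37/210


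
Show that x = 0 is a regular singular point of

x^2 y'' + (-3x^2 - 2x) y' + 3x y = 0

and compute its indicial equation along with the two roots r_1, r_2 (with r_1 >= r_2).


Divide by x^2 to reach normal form y'' + P_1(x) y' + P_2(x) y = 0 with P_1(x) = -3 - 2/x and P_2(x) = 3/x.
x = 0 is a singular point because the y'-coefficient -3 - 2/x has a pole at x = 0 and the y-coefficient 3/x has a pole at x = 0.
It is a regular singular point because x P_1(x) = p(x) = -3x - 2 and x^2 P_2(x) = q(x) = 3x are polynomials, hence analytic at x = 0.
p(0) = -2,  q(0) = 0.
Indicial equation: r(r-1) + p(0) r + q(0) = 0, i.e. r^2 + (p(0) - 1) r + q(0) = 0, i.e. r^2 - 3 r = 0.
Discriminant: (-3)^2 - 4(0) = 9, so r = (3 ± 3)/2.
Solving: r_1 = 3, r_2 = 0.

indicial: r^2 - 3 r = 0; roots r_1 = 3, r_2 = 0


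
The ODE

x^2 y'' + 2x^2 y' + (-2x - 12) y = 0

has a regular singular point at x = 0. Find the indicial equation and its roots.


Divide by x^2 to reach normal form y'' + P_1(x) y' + P_2(x) y = 0 with P_1(x) = 2 and P_2(x) = -2/x - 12/x^2.
x = 0 is a singular point because the y-coefficient -2/x - 12/x^2 has a pole at x = 0.
It is a regular singular point because x P_1(x) = p(x) = 2x and x^2 P_2(x) = q(x) = -2x - 12 are polynomials, hence analytic at x = 0.
p(0) = 0,  q(0) = -12.
Indicial equation: r(r-1) + p(0) r + q(0) = 0, i.e. r^2 + (p(0) - 1) r + q(0) = 0, i.e. r^2 - 1 r - 12 = 0.
Discriminant: (-1)^2 - 4(-12) = 49, so r = (1 ± 7)/2.
Solving: r_1 = 4, r_2 = -3.

indicial: r^2 - 1 r - 12 = 0; roots r_1 = 4, r_2 = -3


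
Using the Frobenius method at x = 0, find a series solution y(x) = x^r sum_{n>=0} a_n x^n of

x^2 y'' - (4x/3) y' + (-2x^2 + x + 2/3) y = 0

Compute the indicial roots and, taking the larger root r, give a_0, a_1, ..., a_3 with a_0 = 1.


Write in Frobenius form y'' + (p(x)/x) y' + (q(x)/x^2) y = 0:
  p(x) = -4/3,  q(x) = -2x^2 + x + 2/3.
Indicial equation: r(r-1) + (-4/3) r + (2/3) = 0 -> roots r_1 = 2, r_2 = 1/3.
Take r = r_1 = 2. Let y(x) = x^r sum_{n>=0} a_n x^n with a_0 = 1.
Substitute y = x^r sum a_n x^n and match x^{r+n}. The recurrence is
  D(n) a_n + 1 a_{n-1} - 2 a_{n-2} = 0,  where D(n) = (r+n)(r+n-1) + (-4/3)(r+n) + (2/3).
  a_n = [-1 a_{n-1} + 2 a_{n-2}] / D(n).
Since the indicial polynomial factors as (r - r_1)(r - r_2), D(n) = (r_1 + n - r_1)(r_1 + n - r_2) = n(n + 5/3).
Evaluating step by step (a_0 = 1):
  n = 1: D(1) = 1(1 + 5/3) = 8/3; numerator = -1(1) = -1; a_1 = (-1)/(8/3) = -3/8
  n = 2: D(2) = 2(2 + 5/3) = 22/3; numerator = -1(-3/8) + 2(1) = 19/8; a_2 = (19/8)/(22/3) = 57/176
  n = 3: D(3) = 3(3 + 5/3) = 14; numerator = -1(57/176) + 2(-3/8) = -189/176; a_3 = (-189/176)/(14) = -27/352

r = 2; a_0 = 1; a_1 = -3/8; a_2 = 57/176; a_3 = -27/352


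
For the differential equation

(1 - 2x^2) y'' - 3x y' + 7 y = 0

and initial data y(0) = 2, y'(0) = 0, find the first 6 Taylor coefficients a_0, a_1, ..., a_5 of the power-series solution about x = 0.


Ansatz: y(x) = sum_{n>=0} a_n x^n, so y'(x) = sum_{n>=1} n a_n x^(n-1) and y''(x) = sum_{n>=2} n(n-1) a_n x^(n-2).
Substitute into P(x) y'' + Q(x) y' + R(x) y = 0 with P(x) = 1 - 2x^2, Q(x) = -3x, R(x) = 7, and match powers of x.
Initial conditions: a_0 = 2, a_1 = 0.
Setting the coefficient of each power of x to zero and solving order by order (substituting the coefficients already found):
  x^0: 2 a_2 + 7 a_0 = 0  ->  2 a_2 = -7 a_0 = -14  ->  a_2 = -7
  x^1: 6 a_3 + 4 a_1 = 0  ->  6 a_3 = -4 a_1 = 0  ->  a_3 = 0
  x^2: 12 a_4 - 3 a_2 = 0  ->  12 a_4 = 3 a_2 = -21  ->  a_4 = -7/4
  x^3: 20 a_5 - 14 a_3 = 0  ->  20 a_5 = 14 a_3 = 0  ->  a_5 = 0
Truncated series: y(x) = 2 - 7 x^2 - (7/4) x^4 + O(x^6).

a_0 = 2; a_1 = 0; a_2 = -7; a_3 = 0; a_4 = -7/4; a_5 = 0


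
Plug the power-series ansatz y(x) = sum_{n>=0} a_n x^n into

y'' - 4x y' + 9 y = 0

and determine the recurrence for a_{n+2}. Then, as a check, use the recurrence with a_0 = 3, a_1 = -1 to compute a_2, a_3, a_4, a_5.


Substitute y = sum_n a_n x^n.
y''(x) has coefficient (n+2)(n+1) a_{n+2} at x^n;
-4 x y'(x) has coefficient -4 n a_n at x^n (shift);
9 y(x) has coefficient 9 a_n at x^n.
Matching x^n: (n+2)(n+1) a_{n+2} + (-4n + 9) a_n = 0.
Thus a_{n+2} = (4n - 9) / ((n+1)(n+2)) * a_n.

Check with a_0 = 3, a_1 = -1 (apply the recurrence for n = 0, 1, 2, 3): a_0 = 3, a_1 = -1, a_2 = -27/2, a_3 = 5/6, a_4 = 9/8, a_5 = 1/8.

a_(n+2) = (4n - 9) / ((n+1)(n+2)) * a_n; check: a_0 = 3, a_1 = -1, a_2 = -27/2, a_3 = 5/6, a_4 = 9/8, a_5 = 1/8


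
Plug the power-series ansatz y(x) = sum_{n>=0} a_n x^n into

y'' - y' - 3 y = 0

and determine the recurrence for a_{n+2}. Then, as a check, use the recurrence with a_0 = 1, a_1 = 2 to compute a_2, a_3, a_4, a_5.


Substitute y = sum_n a_n x^n.
y''(x) has coefficient (n+2)(n+1) a_{n+2} at x^n;
-y'(x) has coefficient -(n+1) a_{n+1} at x^n;
-3 y(x) has coefficient -3 a_n at x^n.
Matching x^n: (n+2)(n+1) a_{n+2} - (n+1) a_{n+1} - 3 a_n = 0.
Thus a_{n+2} = [(n+1) a_{n+1} + 3 a_n] / ((n+1)(n+2)).

Check with a_0 = 1, a_1 = 2 (apply the recurrence for n = 0, 1, 2, 3): a_0 = 1, a_1 = 2, a_2 = 5/2, a_3 = 11/6, a_4 = 13/12, a_5 = 59/120.

a_(n+2) = [(n+1) a_(n+1) + 3 a_n] / ((n+1)(n+2)); check: a_0 = 1, a_1 = 2, a_2 = 5/2, a_3 = 11/6, a_4 = 13/12, a_5 = 59/120


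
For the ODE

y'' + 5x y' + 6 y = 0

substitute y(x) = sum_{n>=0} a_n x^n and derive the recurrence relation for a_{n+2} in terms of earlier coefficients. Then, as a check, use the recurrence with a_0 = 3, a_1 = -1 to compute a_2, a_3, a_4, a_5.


Substitute y = sum_n a_n x^n.
y''(x) has coefficient (n+2)(n+1) a_{n+2} at x^n;
5 x y'(x) has coefficient 5 n a_n at x^n (shift);
6 y(x) has coefficient 6 a_n at x^n.
Matching x^n: (n+2)(n+1) a_{n+2} + (5n + 6) a_n = 0.
Thus a_{n+2} = (-5n - 6) / ((n+1)(n+2)) * a_n.

Check with a_0 = 3, a_1 = -1 (apply the recurrence for n = 0, 1, 2, 3): a_0 = 3, a_1 = -1, a_2 = -9, a_3 = 11/6, a_4 = 12, a_5 = -77/40.

a_(n+2) = (-5n - 6) / ((n+1)(n+2)) * a_n; check: a_0 = 3, a_1 = -1, a_2 = -9, a_3 = 11/6, a_4 = 12, a_5 = -77/40


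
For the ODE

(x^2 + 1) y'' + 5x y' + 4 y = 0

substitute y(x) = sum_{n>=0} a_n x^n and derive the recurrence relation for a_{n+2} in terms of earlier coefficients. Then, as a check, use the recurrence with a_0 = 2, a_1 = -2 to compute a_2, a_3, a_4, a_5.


Substitute y = sum_n a_n x^n.
(1 + 1 x^2) y'' contributes (n+2)(n+1) a_{n+2} + n(n-1) a_n at x^n.
5 x y'(x) contributes 5 n a_n at x^n.
4 y(x) contributes 4 a_n at x^n.
Matching x^n: (n+2)(n+1) a_{n+2} + (n(n-1) + 5 n + 4) a_n = 0.
Thus a_{n+2} = (-n(n-1) - 5 n - 4) / ((n+1)(n+2)) * a_n.

Check with a_0 = 2, a_1 = -2 (apply the recurrence for n = 0, 1, 2, 3): a_0 = 2, a_1 = -2, a_2 = -4, a_3 = 3, a_4 = 16/3, a_5 = -15/4.

a_(n+2) = (-n(n-1) - 5 n - 4) / ((n+1)(n+2)) * a_n; check: a_0 = 2, a_1 = -2, a_2 = -4, a_3 = 3, a_4 = 16/3, a_5 = -15/4


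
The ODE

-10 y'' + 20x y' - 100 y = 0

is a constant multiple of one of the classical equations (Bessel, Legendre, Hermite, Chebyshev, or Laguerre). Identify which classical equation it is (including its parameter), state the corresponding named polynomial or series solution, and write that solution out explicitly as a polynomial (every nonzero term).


All three coefficients share the factor -10; dividing through by -10 gives  y'' - 2x y' + 10 y = 0.
This matches the Hermite equation y'' - 2x y' + 2n y = 0 with 2n = 10, so n = 5; the polynomial solution is H_5(x).
With y = sum_k a_k x^k, matching x^k gives (k+2)(k+1) a_{k+2} = 2(k - n) a_k = 2(k - 5) a_k. The right side vanishes at k = 5, so the series with the parity of 5 terminates at degree 5.
Standard normalization: leading coefficient of H_n is 2^n, so a_5 = 2^5 = 32. Work downward with a_k = (k+1)(k+2) a_{k+2} / (2(k - n)):
  a_3 = (4)(5)(32) / (2(3 - 5)) = 640/(-4) = -160
  a_1 = (2)(3)(-160) / (2(1 - 5)) = -960/(-8) = 120
Hence H_5(x) = 32 x^5 - 160 x^3 + 120 x.

H_5(x); series = 32 x^5 - 160 x^3 + 120 x


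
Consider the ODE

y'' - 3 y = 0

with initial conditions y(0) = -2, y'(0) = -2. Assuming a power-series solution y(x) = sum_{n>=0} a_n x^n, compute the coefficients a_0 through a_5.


Ansatz: y(x) = sum_{n>=0} a_n x^n, so y'(x) = sum_{n>=1} n a_n x^(n-1) and y''(x) = sum_{n>=2} n(n-1) a_n x^(n-2).
Substitute into P(x) y'' + Q(x) y' + R(x) y = 0 with P(x) = 1, Q(x) = 0, R(x) = -3, and match powers of x.
Initial conditions: a_0 = -2, a_1 = -2.
Setting the coefficient of each power of x to zero and solving order by order (substituting the coefficients already found):
  x^0: 2 a_2 - 3 a_0 = 0  ->  2 a_2 = 3 a_0 = -6  ->  a_2 = -3
  x^1: 6 a_3 - 3 a_1 = 0  ->  6 a_3 = 3 a_1 = -6  ->  a_3 = -1
  x^2: 12 a_4 - 3 a_2 = 0  ->  12 a_4 = 3 a_2 = -9  ->  a_4 = -3/4
  x^3: 20 a_5 - 3 a_3 = 0  ->  20 a_5 = 3 a_3 = -3  ->  a_5 = -3/20
Truncated series: y(x) = -2 - 2 x - 3 x^2 - x^3 - (3/4) x^4 - (3/20) x^5 + O(x^6).

a_0 = -2; a_1 = -2; a_2 = -3; a_3 = -1; a_4 = -3/4; a_5 = -3/20


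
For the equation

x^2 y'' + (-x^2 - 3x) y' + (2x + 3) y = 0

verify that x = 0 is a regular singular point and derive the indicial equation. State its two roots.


Divide by x^2 to reach normal form y'' + P_1(x) y' + P_2(x) y = 0 with P_1(x) = -1 - 3/x and P_2(x) = 2/x + 3/x^2.
x = 0 is a singular point because the y'-coefficient -1 - 3/x has a pole at x = 0 and the y-coefficient 2/x + 3/x^2 has a pole at x = 0.
It is a regular singular point because x P_1(x) = p(x) = -x - 3 and x^2 P_2(x) = q(x) = 2x + 3 are polynomials, hence analytic at x = 0.
p(0) = -3,  q(0) = 3.
Indicial equation: r(r-1) + p(0) r + q(0) = 0, i.e. r^2 + (p(0) - 1) r + q(0) = 0, i.e. r^2 - 4 r + 3 = 0.
Discriminant: (-4)^2 - 4(3) = 4, so r = (4 ± 2)/2.
Solving: r_1 = 3, r_2 = 1.

indicial: r^2 - 4 r + 3 = 0; roots r_1 = 3, r_2 = 1


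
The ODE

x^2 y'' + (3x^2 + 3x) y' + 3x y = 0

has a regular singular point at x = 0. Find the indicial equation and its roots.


Divide by x^2 to reach normal form y'' + P_1(x) y' + P_2(x) y = 0 with P_1(x) = 3 + 3/x and P_2(x) = 3/x.
x = 0 is a singular point because the y'-coefficient 3 + 3/x has a pole at x = 0 and the y-coefficient 3/x has a pole at x = 0.
It is a regular singular point because x P_1(x) = p(x) = 3x + 3 and x^2 P_2(x) = q(x) = 3x are polynomials, hence analytic at x = 0.
p(0) = 3,  q(0) = 0.
Indicial equation: r(r-1) + p(0) r + q(0) = 0, i.e. r^2 + (p(0) - 1) r + q(0) = 0, i.e. r^2 + 2 r = 0.
Discriminant: (2)^2 - 4(0) = 4, so r = (-2 ± 2)/2.
Solving: r_1 = 0, r_2 = -2.

indicial: r^2 + 2 r = 0; roots r_1 = 0, r_2 = -2


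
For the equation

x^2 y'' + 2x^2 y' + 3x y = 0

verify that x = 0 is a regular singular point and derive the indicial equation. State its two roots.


Divide by x^2 to reach normal form y'' + P_1(x) y' + P_2(x) y = 0 with P_1(x) = 2 and P_2(x) = 3/x.
x = 0 is a singular point because the y-coefficient 3/x has a pole at x = 0.
It is a regular singular point because x P_1(x) = p(x) = 2x and x^2 P_2(x) = q(x) = 3x are polynomials, hence analytic at x = 0.
p(0) = 0,  q(0) = 0.
Indicial equation: r(r-1) + p(0) r + q(0) = 0, i.e. r^2 + (p(0) - 1) r + q(0) = 0, i.e. r^2 - 1 r = 0.
Discriminant: (-1)^2 - 4(0) = 1, so r = (1 ± 1)/2.
Solving: r_1 = 1, r_2 = 0.

indicial: r^2 - 1 r = 0; roots r_1 = 1, r_2 = 0


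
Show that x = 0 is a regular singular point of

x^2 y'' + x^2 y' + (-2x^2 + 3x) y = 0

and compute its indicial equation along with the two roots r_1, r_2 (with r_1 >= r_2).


Divide by x^2 to reach normal form y'' + P_1(x) y' + P_2(x) y = 0 with P_1(x) = 1 and P_2(x) = -2 + 3/x.
x = 0 is a singular point because the y-coefficient -2 + 3/x has a pole at x = 0.
It is a regular singular point because x P_1(x) = p(x) = x and x^2 P_2(x) = q(x) = -2x^2 + 3x are polynomials, hence analytic at x = 0.
p(0) = 0,  q(0) = 0.
Indicial equation: r(r-1) + p(0) r + q(0) = 0, i.e. r^2 + (p(0) - 1) r + q(0) = 0, i.e. r^2 - 1 r = 0.
Discriminant: (-1)^2 - 4(0) = 1, so r = (1 ± 1)/2.
Solving: r_1 = 1, r_2 = 0.

indicial: r^2 - 1 r = 0; roots r_1 = 1, r_2 = 0


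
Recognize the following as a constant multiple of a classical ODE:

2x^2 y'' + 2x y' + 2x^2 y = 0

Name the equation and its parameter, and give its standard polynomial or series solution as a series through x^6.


All three coefficients share the factor 2; dividing through by 2 gives  x^2 y'' + x y' + x^2 y = 0.
This matches the Bessel equation x^2 y'' + x y' + (x^2 - nu^2) y = 0 with nu^2 = 0, so nu = 0; the solution bounded at x = 0 is J_0(x).
Frobenius at x = 0: indicial roots ±nu; for r = nu the recurrence k(k + 2nu) c_k = -c_{k-2} gives the standard series J_nu(x) = sum_{k>=0} (-1)^k / (k! (k+nu)!) (x/2)^(2k+nu). Evaluate the first 4 terms:
  k = 0: (-1)^0 / (0! * 0! * 2^0) x^0 = 1/(1*1*1) x^0 = (1) x^0
  k = 1: (-1)^1 / (1! * 1! * 2^2) x^2 = -1/(1*1*4) x^2 = (-1/4) x^2
  k = 2: (-1)^2 / (2! * 2! * 2^4) x^4 = 1/(2*2*16) x^4 = (1/64) x^4
  k = 3: (-1)^3 / (3! * 3! * 2^6) x^6 = -1/(6*6*64) x^6 = (-1/2304) x^6
Hence J_0(x) = -x^6/2304 + x^4/64 - x^2/4 + 1 + ....

J_0(x); series = -x^6/2304 + x^4/64 - x^2/4 + 1


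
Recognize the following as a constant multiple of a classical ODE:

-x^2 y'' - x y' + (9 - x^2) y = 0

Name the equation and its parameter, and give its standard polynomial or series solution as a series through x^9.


All three coefficients share the factor -1; dividing through by -1 gives  x^2 y'' + x y' + (x^2 - 9) y = 0.
This matches the Bessel equation x^2 y'' + x y' + (x^2 - nu^2) y = 0 with nu^2 = 9, so nu = 3; the solution bounded at x = 0 is J_3(x).
Frobenius at x = 0: indicial roots ±nu; for r = nu the recurrence k(k + 2nu) c_k = -c_{k-2} gives the standard series J_nu(x) = sum_{k>=0} (-1)^k / (k! (k+nu)!) (x/2)^(2k+nu). Evaluate the first 4 terms:
  k = 0: (-1)^0 / (0! * 3! * 2^3) x^3 = 1/(1*6*8) x^3 = (1/48) x^3
  k = 1: (-1)^1 / (1! * 4! * 2^5) x^5 = -1/(1*24*32) x^5 = (-1/768) x^5
  k = 2: (-1)^2 / (2! * 5! * 2^7) x^7 = 1/(2*120*128) x^7 = (1/30720) x^7
  k = 3: (-1)^3 / (3! * 6! * 2^9) x^9 = -1/(6*720*512) x^9 = (-1/2211840) x^9
Hence J_3(x) = -x^9/2211840 + x^7/30720 - x^5/768 + x^3/48 + ....

J_3(x); series = -x^9/2211840 + x^7/30720 - x^5/768 + x^3/48


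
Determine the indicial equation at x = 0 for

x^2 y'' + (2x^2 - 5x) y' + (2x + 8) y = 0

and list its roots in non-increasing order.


Divide by x^2 to reach normal form y'' + P_1(x) y' + P_2(x) y = 0 with P_1(x) = 2 - 5/x and P_2(x) = 2/x + 8/x^2.
x = 0 is a singular point because the y'-coefficient 2 - 5/x has a pole at x = 0 and the y-coefficient 2/x + 8/x^2 has a pole at x = 0.
It is a regular singular point because x P_1(x) = p(x) = 2x - 5 and x^2 P_2(x) = q(x) = 2x + 8 are polynomials, hence analytic at x = 0.
p(0) = -5,  q(0) = 8.
Indicial equation: r(r-1) + p(0) r + q(0) = 0, i.e. r^2 + (p(0) - 1) r + q(0) = 0, i.e. r^2 - 6 r + 8 = 0.
Discriminant: (-6)^2 - 4(8) = 4, so r = (6 ± 2)/2.
Solving: r_1 = 4, r_2 = 2.

indicial: r^2 - 6 r + 8 = 0; roots r_1 = 4, r_2 = 2


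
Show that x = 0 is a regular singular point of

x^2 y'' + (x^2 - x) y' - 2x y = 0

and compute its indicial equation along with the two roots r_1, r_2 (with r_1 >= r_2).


Divide by x^2 to reach normal form y'' + P_1(x) y' + P_2(x) y = 0 with P_1(x) = 1 - 1/x and P_2(x) = -2/x.
x = 0 is a singular point because the y'-coefficient 1 - 1/x has a pole at x = 0 and the y-coefficient -2/x has a pole at x = 0.
It is a regular singular point because x P_1(x) = p(x) = x - 1 and x^2 P_2(x) = q(x) = -2x are polynomials, hence analytic at x = 0.
p(0) = -1,  q(0) = 0.
Indicial equation: r(r-1) + p(0) r + q(0) = 0, i.e. r^2 + (p(0) - 1) r + q(0) = 0, i.e. r^2 - 2 r = 0.
Discriminant: (-2)^2 - 4(0) = 4, so r = (2 ± 2)/2.
Solving: r_1 = 2, r_2 = 0.

indicial: r^2 - 2 r = 0; roots r_1 = 2, r_2 = 0


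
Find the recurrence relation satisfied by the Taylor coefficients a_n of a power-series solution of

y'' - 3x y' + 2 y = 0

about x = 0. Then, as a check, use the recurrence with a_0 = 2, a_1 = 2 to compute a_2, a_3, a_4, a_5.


Substitute y = sum_n a_n x^n.
y''(x) has coefficient (n+2)(n+1) a_{n+2} at x^n;
-3 x y'(x) has coefficient -3 n a_n at x^n (shift);
2 y(x) has coefficient 2 a_n at x^n.
Matching x^n: (n+2)(n+1) a_{n+2} + (-3n + 2) a_n = 0.
Thus a_{n+2} = (3n - 2) / ((n+1)(n+2)) * a_n.

Check with a_0 = 2, a_1 = 2 (apply the recurrence for n = 0, 1, 2, 3): a_0 = 2, a_1 = 2, a_2 = -2, a_3 = 1/3, a_4 = -2/3, a_5 = 7/60.

a_(n+2) = (3n - 2) / ((n+1)(n+2)) * a_n; check: a_0 = 2, a_1 = 2, a_2 = -2, a_3 = 1/3, a_4 = -2/3, a_5 = 7/60


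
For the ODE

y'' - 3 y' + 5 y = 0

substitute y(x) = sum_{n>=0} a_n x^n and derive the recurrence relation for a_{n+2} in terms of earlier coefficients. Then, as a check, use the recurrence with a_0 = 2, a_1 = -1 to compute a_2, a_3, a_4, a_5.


Substitute y = sum_n a_n x^n.
y''(x) has coefficient (n+2)(n+1) a_{n+2} at x^n;
-3 y'(x) has coefficient -3 (n+1) a_{n+1} at x^n;
5 y(x) has coefficient 5 a_n at x^n.
Matching x^n: (n+2)(n+1) a_{n+2} - 3 (n+1) a_{n+1} + 5 a_n = 0.
Thus a_{n+2} = [3 (n+1) a_{n+1} - 5 a_n] / ((n+1)(n+2)).

Check with a_0 = 2, a_1 = -1 (apply the recurrence for n = 0, 1, 2, 3): a_0 = 2, a_1 = -1, a_2 = -13/2, a_3 = -17/3, a_4 = -37/24, a_5 = 59/120.

a_(n+2) = [3 (n+1) a_(n+1) - 5 a_n] / ((n+1)(n+2)); check: a_0 = 2, a_1 = -1, a_2 = -13/2, a_3 = -17/3, a_4 = -37/24, a_5 = 59/120


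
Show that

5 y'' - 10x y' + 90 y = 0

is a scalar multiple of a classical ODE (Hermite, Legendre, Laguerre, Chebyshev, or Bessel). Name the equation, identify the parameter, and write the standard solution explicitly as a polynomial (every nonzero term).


All three coefficients share the factor 5; dividing through by 5 gives  y'' - 2x y' + 18 y = 0.
This matches the Hermite equation y'' - 2x y' + 2n y = 0 with 2n = 18, so n = 9; the polynomial solution is H_9(x).
With y = sum_k a_k x^k, matching x^k gives (k+2)(k+1) a_{k+2} = 2(k - n) a_k = 2(k - 9) a_k. The right side vanishes at k = 9, so the series with the parity of 9 terminates at degree 9.
Standard normalization: leading coefficient of H_n is 2^n, so a_9 = 2^9 = 512. Work downward with a_k = (k+1)(k+2) a_{k+2} / (2(k - n)):
  a_7 = (8)(9)(512) / (2(7 - 9)) = 36864/(-4) = -9216
  a_5 = (6)(7)(-9216) / (2(5 - 9)) = -387072/(-8) = 48384
  a_3 = (4)(5)(48384) / (2(3 - 9)) = 967680/(-12) = -80640
  a_1 = (2)(3)(-80640) / (2(1 - 9)) = -483840/(-16) = 30240
Hence H_9(x) = 512 x^9 - 9216 x^7 + 48384 x^5 - 80640 x^3 + 30240 x.

H_9(x); series = 512 x^9 - 9216 x^7 + 48384 x^5 - 80640 x^3 + 30240 x


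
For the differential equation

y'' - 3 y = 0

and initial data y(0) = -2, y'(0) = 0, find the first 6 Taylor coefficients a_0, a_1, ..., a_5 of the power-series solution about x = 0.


Ansatz: y(x) = sum_{n>=0} a_n x^n, so y'(x) = sum_{n>=1} n a_n x^(n-1) and y''(x) = sum_{n>=2} n(n-1) a_n x^(n-2).
Substitute into P(x) y'' + Q(x) y' + R(x) y = 0 with P(x) = 1, Q(x) = 0, R(x) = -3, and match powers of x.
Initial conditions: a_0 = -2, a_1 = 0.
Setting the coefficient of each power of x to zero and solving order by order (substituting the coefficients already found):
  x^0: 2 a_2 - 3 a_0 = 0  ->  2 a_2 = 3 a_0 = -6  ->  a_2 = -3
  x^1: 6 a_3 - 3 a_1 = 0  ->  6 a_3 = 3 a_1 = 0  ->  a_3 = 0
  x^2: 12 a_4 - 3 a_2 = 0  ->  12 a_4 = 3 a_2 = -9  ->  a_4 = -3/4
  x^3: 20 a_5 - 3 a_3 = 0  ->  20 a_5 = 3 a_3 = 0  ->  a_5 = 0
Truncated series: y(x) = -2 - 3 x^2 - (3/4) x^4 + O(x^6).

a_0 = -2; a_1 = 0; a_2 = -3; a_3 = 0; a_4 = -3/4; a_5 = 0


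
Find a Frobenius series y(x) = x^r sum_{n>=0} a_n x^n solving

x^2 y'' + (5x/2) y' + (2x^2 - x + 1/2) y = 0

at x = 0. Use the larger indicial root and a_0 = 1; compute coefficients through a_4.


Write in Frobenius form y'' + (p(x)/x) y' + (q(x)/x^2) y = 0:
  p(x) = 5/2,  q(x) = 2x^2 - x + 1/2.
Indicial equation: r(r-1) + (5/2) r + (1/2) = 0 -> roots r_1 = -1/2, r_2 = -1.
Take r = r_1 = -1/2. Let y(x) = x^r sum_{n>=0} a_n x^n with a_0 = 1.
Substitute y = x^r sum a_n x^n and match x^{r+n}. The recurrence is
  D(n) a_n - 1 a_{n-1} + 2 a_{n-2} = 0,  where D(n) = (r+n)(r+n-1) + (5/2)(r+n) + (1/2).
  a_n = [1 a_{n-1} - 2 a_{n-2}] / D(n).
Since the indicial polynomial factors as (r - r_1)(r - r_2), D(n) = (r_1 + n - r_1)(r_1 + n - r_2) = n(n + 1/2).
Evaluating step by step (a_0 = 1):
  n = 1: D(1) = 1(1 + 1/2) = 3/2; numerator = 1(1) = 1; a_1 = (1)/(3/2) = 2/3
  n = 2: D(2) = 2(2 + 1/2) = 5; numerator = 1(2/3) - 2(1) = -4/3; a_2 = (-4/3)/(5) = -4/15
  n = 3: D(3) = 3(3 + 1/2) = 21/2; numerator = 1(-4/15) - 2(2/3) = -8/5; a_3 = (-8/5)/(21/2) = -16/105
  n = 4: D(4) = 4(4 + 1/2) = 18; numerator = 1(-16/105) - 2(-4/15) = 8/21; a_4 = (8/21)/(18) = 4/189

r = -1/2; a_0 = 1; a_1 = 2/3; a_2 = -4/15; a_3 = -16/105; a_4 = 4/189


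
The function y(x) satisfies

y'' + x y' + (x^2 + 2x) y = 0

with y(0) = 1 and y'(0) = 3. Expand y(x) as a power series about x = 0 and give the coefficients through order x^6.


Ansatz: y(x) = sum_{n>=0} a_n x^n, so y'(x) = sum_{n>=1} n a_n x^(n-1) and y''(x) = sum_{n>=2} n(n-1) a_n x^(n-2).
Substitute into P(x) y'' + Q(x) y' + R(x) y = 0 with P(x) = 1, Q(x) = x, R(x) = x^2 + 2x, and match powers of x.
Initial conditions: a_0 = 1, a_1 = 3.
Setting the coefficient of each power of x to zero and solving order by order (substituting the coefficients already found):
  x^0: 2 a_2 = 0  ->  a_2 = 0
  x^1: 6 a_3 + a_1 + 2 a_0 = 0  ->  6 a_3 = -a_1 - 2 a_0 = -5  ->  a_3 = -5/6
  x^2: 12 a_4 + 2 a_2 + 2 a_1 + a_0 = 0  ->  12 a_4 = -2 a_2 - 2 a_1 - a_0 = -7  ->  a_4 = -7/12
  x^3: 20 a_5 + 3 a_3 + 2 a_2 + a_1 = 0  ->  20 a_5 = -3 a_3 - 2 a_2 - a_1 = -1/2  ->  a_5 = -1/40
  x^4: 30 a_6 + 4 a_4 + 2 a_3 + a_2 = 0  ->  30 a_6 = -4 a_4 - 2 a_3 - a_2 = 4  ->  a_6 = 2/15
Truncated series: y(x) = 1 + 3 x - (5/6) x^3 - (7/12) x^4 - (1/40) x^5 + (2/15) x^6 + O(x^7).

a_0 = 1; a_1 = 3; a_2 = 0; a_3 = -5/6; a_4 = -7/12; a_5 = -1/40; a_6 = 2/15
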